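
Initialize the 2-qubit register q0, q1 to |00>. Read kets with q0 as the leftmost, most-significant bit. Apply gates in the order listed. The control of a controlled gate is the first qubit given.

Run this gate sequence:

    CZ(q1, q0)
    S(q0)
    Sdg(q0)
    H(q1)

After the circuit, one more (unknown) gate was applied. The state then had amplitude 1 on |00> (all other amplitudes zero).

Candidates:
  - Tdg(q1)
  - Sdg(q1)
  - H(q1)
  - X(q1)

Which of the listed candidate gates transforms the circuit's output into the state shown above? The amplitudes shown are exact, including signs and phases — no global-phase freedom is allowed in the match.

The applied gate was H(q1). Key observation: gates 2-3 undo each other exactly, leaving only the rest of the circuit to track.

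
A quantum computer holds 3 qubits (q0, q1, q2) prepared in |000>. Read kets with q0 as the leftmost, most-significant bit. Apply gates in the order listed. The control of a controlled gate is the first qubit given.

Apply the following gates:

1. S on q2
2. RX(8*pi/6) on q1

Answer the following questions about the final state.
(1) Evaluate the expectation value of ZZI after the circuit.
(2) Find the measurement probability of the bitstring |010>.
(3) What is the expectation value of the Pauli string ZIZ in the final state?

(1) The observable ZZI averages to -1/2.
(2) The probability of measuring |010> is 3/4.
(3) The expectation value of ZIZ is 1.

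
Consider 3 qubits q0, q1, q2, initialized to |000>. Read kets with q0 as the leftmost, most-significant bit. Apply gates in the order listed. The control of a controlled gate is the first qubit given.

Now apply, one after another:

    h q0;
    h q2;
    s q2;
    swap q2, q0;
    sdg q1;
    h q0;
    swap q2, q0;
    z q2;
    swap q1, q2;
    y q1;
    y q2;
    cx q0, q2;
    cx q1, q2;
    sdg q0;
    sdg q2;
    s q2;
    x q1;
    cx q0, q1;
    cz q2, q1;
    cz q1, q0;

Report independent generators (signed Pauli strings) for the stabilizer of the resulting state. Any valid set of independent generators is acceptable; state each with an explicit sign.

One valid set of independent stabilizer generators is -XII, +IXY, +IZZ (any independent generating set of the same group is equally correct).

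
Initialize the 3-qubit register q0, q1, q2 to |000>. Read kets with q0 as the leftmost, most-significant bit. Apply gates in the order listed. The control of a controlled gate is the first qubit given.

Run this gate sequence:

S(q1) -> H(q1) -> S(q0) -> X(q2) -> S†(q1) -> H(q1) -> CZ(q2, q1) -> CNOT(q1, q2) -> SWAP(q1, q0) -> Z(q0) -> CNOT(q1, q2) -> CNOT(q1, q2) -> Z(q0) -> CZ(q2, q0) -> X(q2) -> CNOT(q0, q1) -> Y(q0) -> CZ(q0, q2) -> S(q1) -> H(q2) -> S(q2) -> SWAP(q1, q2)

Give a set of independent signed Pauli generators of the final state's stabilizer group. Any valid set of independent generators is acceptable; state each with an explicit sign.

The stabilizer group can be generated by -XZX, +IYZ, -ZIZ, among other valid generating sets. Key observation: the block from step 10 through step 13 cancels to the identity and can be dropped.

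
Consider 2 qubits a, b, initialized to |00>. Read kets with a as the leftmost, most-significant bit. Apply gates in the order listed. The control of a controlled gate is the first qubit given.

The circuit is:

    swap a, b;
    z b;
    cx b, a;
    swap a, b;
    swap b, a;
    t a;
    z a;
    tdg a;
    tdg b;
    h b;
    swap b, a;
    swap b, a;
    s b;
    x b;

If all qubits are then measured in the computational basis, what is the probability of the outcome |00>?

Outcome |00> occurs with probability 1/2.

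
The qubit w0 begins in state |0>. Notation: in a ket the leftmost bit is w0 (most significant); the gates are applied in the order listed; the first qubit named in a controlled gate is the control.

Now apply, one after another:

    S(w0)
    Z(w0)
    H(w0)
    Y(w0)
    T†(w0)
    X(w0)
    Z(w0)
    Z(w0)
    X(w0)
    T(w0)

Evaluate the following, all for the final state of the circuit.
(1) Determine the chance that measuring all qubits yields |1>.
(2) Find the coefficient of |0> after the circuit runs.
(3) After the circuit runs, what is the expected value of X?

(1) The probability of measuring |1> is 1/2. Key observation: gates 5-10 undo each other exactly, leaving only the rest of the circuit to track.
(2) The amplitude on |0> is -sqrt(2)*I/2.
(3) The expectation value of X is -1.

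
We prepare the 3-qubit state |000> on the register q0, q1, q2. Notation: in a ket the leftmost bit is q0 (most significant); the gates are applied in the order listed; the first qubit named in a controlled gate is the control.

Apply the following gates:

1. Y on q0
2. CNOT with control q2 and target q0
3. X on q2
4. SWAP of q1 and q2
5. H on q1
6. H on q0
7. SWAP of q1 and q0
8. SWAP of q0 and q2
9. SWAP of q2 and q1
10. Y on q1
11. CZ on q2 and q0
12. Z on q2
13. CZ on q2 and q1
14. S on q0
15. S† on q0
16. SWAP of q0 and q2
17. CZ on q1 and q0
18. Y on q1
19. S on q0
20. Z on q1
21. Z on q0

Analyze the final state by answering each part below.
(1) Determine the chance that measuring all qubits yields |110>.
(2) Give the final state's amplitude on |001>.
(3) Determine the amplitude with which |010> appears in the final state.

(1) The probability of measuring |110> is 1/4.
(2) The amplitude on |001> is 0.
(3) The final state's coefficient on |010> equals I/2.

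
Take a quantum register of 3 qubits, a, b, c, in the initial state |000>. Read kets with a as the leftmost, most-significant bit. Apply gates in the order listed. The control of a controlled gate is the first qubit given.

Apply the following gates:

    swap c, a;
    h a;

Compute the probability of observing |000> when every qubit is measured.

Outcome |000> occurs with probability 1/2.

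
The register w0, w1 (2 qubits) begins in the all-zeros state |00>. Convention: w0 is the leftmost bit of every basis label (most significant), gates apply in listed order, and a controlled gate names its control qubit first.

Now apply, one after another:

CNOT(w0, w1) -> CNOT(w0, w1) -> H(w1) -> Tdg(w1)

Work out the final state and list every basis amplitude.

After the circuit, the state carries amplitude sqrt(2)/2 on |00>, -sqrt(2)*exp(3*I*pi/4)/2 on |01>, 0 on |10>, 0 on |11>. Key observation: steps 1-2 multiply out to the identity, so the circuit reduces to the remaining gates.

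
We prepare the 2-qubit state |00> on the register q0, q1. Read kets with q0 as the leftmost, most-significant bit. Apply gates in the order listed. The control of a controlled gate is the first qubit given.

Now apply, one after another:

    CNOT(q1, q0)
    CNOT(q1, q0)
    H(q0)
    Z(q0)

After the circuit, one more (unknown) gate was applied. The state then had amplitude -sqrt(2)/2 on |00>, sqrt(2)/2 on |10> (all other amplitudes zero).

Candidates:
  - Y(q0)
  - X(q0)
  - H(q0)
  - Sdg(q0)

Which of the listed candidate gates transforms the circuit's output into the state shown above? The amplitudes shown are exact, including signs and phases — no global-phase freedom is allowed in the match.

The unique candidate consistent with the amplitudes is X(q0). Key observation: steps 1-2 multiply out to the identity, so the circuit reduces to the remaining gates.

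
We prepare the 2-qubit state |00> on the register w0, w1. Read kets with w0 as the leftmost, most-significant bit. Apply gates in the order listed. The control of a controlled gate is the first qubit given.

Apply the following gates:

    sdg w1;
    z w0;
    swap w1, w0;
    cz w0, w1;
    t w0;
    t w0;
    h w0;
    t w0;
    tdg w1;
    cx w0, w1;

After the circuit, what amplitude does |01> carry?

The amplitude on |01> is 0.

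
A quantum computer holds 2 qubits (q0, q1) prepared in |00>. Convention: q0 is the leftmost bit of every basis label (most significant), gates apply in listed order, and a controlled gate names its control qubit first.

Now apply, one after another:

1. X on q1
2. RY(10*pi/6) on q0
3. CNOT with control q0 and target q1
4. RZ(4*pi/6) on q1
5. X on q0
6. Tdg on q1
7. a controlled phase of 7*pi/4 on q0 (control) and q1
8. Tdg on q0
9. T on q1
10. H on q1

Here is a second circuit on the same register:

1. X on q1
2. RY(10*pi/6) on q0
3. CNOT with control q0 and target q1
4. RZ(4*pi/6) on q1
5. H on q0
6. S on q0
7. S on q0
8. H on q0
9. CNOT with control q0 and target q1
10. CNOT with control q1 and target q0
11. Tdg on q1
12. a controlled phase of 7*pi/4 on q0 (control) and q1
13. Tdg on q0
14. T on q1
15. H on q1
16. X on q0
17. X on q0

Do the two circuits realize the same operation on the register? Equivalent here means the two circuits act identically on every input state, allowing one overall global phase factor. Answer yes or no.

No, they are not equivalent — no single phase factor reconciles the two unitaries.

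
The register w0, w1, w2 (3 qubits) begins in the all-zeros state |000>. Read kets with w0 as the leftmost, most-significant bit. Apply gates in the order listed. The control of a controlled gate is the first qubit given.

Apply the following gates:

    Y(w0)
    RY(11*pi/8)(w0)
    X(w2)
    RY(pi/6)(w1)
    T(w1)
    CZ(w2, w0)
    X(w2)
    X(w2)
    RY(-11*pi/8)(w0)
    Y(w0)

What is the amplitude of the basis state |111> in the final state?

The amplitude on |111> is -sqrt(6)*exp(I*pi/4)*sin(5*pi/16)*cos(5*pi/16)/2 + sqrt(2)*exp(I*pi/4)*sin(5*pi/16)*cos(5*pi/16)/2.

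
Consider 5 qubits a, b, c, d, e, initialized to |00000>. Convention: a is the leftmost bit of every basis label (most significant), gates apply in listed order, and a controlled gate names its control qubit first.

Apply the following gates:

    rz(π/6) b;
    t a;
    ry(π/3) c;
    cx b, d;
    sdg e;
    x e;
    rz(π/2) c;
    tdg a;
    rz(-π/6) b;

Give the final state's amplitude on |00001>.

The amplitude on |00001> is -sqrt(3)*exp(3*I*pi/4)/2.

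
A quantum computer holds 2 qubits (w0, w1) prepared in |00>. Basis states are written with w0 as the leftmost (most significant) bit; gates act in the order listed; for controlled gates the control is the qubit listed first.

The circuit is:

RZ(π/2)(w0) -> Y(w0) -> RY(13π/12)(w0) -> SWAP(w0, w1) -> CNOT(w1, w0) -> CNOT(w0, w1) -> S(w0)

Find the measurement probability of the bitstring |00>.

A full measurement returns |00> with probability sqrt(2)/8 + sqrt(6)/8 + 1/2.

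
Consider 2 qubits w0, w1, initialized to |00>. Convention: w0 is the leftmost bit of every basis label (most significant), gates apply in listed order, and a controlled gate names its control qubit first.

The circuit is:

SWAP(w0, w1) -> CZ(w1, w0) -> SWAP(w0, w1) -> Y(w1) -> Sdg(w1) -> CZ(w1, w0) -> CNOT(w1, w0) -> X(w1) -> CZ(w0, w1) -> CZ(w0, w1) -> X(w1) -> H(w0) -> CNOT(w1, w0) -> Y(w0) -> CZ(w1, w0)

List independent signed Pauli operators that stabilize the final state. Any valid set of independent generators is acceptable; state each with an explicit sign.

One valid set of independent stabilizer generators is -XI, -IZ (any independent generating set of the same group is equally correct). Key observation: the block from step 8 through step 11 cancels to the identity and can be dropped.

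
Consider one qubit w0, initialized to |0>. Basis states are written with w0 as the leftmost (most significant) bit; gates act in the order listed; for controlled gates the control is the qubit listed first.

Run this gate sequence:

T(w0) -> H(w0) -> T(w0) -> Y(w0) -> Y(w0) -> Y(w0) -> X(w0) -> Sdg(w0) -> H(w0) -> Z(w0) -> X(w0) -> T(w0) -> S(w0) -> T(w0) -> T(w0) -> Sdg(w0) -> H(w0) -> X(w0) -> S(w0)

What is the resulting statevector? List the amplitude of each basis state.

The resulting statevector has amplitude sqrt(2)*(-1 - I)/4 on |0>, sqrt(2)*(1 - 2*exp(3*I*pi/4) + I)/4 on |1>.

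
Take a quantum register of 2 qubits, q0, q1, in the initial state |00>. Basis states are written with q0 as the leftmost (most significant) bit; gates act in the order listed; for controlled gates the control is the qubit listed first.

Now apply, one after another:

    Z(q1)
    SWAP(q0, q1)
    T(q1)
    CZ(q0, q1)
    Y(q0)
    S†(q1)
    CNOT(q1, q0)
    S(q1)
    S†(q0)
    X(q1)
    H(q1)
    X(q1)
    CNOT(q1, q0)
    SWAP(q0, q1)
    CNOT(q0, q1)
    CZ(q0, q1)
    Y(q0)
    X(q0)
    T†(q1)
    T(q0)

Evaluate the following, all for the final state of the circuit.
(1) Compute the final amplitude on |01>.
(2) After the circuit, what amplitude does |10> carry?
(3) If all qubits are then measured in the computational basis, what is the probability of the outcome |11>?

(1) |01> carries amplitude -sqrt(2)*exp(I*pi/4)/2 in the final state.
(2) |10> carries amplitude 0 in the final state.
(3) Outcome |11> occurs with probability 1/2.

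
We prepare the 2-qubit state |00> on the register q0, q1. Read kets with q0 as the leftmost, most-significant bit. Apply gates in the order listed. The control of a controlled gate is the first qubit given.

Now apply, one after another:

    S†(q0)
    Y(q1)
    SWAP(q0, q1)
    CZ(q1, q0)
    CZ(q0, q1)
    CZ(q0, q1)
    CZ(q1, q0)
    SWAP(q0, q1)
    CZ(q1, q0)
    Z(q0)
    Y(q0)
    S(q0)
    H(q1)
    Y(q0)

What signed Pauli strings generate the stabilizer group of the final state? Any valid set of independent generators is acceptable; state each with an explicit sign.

One valid set of independent stabilizer generators is -IX, +ZI (any independent generating set of the same group is equally correct).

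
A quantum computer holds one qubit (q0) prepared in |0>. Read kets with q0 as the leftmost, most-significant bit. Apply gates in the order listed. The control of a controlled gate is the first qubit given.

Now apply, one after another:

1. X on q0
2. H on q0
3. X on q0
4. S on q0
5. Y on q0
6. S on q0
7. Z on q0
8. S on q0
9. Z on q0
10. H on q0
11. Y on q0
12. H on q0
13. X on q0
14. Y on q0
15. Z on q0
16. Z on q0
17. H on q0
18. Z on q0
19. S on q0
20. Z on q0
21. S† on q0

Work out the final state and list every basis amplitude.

The resulting statevector has amplitude 1/2 + I/2 on |0>, -1/2 + I/2 on |1>.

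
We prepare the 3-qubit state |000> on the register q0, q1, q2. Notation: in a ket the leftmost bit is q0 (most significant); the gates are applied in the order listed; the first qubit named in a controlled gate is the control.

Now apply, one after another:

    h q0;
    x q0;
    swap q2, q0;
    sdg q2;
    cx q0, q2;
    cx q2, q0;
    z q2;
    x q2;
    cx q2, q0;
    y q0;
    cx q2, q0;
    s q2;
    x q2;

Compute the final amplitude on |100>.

The amplitude on |100> is sqrt(2)/2.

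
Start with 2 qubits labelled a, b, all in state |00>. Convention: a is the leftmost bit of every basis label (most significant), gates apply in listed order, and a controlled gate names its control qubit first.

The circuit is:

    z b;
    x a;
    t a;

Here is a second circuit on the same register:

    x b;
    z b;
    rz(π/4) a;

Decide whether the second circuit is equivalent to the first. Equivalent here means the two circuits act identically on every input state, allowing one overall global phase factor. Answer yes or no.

No — the two circuits implement different unitaries, even allowing a global phase.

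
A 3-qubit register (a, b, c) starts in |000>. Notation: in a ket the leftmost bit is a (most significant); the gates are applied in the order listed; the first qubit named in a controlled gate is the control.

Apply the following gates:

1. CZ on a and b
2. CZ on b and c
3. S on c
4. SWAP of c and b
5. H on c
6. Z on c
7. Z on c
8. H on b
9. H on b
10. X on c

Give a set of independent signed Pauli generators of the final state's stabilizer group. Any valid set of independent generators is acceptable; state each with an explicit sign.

The stabilizer group can be generated by +IIX, +ZII, +IZI, among other valid generating sets.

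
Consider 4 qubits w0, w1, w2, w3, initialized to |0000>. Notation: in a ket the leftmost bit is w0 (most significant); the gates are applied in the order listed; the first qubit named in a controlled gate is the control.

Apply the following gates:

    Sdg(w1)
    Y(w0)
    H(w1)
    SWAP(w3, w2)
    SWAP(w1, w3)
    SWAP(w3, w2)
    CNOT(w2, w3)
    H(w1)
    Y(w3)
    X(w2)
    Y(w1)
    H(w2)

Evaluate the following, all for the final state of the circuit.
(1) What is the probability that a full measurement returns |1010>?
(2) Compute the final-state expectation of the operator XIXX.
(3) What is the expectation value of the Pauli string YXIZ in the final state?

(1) The probability of measuring |1010> is 1/8.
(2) The expectation value of XIXX is 0.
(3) The observable YXIZ averages to 0.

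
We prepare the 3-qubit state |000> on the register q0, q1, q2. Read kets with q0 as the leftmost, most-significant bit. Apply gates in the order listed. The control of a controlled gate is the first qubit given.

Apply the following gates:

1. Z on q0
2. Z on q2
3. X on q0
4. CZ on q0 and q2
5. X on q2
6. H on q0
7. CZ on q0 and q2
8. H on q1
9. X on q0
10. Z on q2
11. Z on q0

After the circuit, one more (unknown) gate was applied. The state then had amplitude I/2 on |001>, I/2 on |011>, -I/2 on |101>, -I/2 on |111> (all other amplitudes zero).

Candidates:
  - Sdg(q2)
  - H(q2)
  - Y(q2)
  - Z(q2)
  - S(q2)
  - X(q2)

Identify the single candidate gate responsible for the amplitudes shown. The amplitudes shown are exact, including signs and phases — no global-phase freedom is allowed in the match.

The unique candidate consistent with the amplitudes is Sdg(q2).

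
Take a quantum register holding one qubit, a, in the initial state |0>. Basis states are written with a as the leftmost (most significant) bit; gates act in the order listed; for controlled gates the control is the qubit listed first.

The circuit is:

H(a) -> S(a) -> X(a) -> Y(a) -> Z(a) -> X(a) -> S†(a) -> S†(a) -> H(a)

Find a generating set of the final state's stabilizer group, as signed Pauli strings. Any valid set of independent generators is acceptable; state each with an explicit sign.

The stabilizer group can be generated by -Y, among other valid generating sets.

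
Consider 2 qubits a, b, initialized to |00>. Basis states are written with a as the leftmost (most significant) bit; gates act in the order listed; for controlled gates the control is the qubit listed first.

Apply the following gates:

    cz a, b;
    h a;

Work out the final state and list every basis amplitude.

After the circuit, the state carries amplitude sqrt(2)/2 on |00>, 0 on |01>, sqrt(2)/2 on |10>, 0 on |11>.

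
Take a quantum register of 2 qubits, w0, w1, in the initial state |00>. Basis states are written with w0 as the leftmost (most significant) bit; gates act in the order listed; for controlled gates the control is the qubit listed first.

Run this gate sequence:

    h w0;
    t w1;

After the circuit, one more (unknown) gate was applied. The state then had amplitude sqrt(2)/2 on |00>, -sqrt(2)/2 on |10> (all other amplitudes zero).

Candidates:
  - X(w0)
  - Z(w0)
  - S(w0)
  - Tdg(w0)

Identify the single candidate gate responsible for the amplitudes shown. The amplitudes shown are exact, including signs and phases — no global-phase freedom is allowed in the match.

It was Z(w0) that produced the state shown.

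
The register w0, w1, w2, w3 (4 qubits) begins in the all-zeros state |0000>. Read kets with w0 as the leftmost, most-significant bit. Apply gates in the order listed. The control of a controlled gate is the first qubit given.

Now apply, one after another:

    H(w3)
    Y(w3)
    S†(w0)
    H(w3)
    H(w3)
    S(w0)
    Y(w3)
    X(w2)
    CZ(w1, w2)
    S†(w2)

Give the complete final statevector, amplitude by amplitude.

The final amplitudes are -sqrt(2)*I/2 on |0010>, -sqrt(2)*I/2 on |0011>, and 0 on every other basis state. Key observation: gates 2-7 undo each other exactly, leaving only the rest of the circuit to track.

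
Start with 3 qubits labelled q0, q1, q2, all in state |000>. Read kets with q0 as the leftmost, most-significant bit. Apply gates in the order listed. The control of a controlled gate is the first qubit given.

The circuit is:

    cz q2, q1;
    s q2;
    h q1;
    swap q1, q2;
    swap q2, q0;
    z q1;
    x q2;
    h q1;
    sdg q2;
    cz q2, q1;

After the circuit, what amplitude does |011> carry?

The final state's coefficient on |011> equals I/2.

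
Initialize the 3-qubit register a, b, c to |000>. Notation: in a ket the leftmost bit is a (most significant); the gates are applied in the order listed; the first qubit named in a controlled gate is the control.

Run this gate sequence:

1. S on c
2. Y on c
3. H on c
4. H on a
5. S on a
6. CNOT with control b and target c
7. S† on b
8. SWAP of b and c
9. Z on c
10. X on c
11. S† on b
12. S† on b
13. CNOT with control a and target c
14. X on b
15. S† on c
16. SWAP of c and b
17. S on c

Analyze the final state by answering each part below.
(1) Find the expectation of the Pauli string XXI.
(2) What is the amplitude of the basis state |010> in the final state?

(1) In the final state, XXI has expectation -1.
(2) |010> carries amplitude 1/2 in the final state.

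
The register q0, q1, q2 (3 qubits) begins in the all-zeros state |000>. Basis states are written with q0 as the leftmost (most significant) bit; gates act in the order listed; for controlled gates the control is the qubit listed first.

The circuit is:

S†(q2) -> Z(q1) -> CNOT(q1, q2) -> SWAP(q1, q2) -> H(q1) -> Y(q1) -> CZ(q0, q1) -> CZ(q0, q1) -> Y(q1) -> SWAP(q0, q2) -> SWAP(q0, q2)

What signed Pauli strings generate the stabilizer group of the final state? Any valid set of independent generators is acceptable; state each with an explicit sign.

One valid set of independent stabilizer generators is +IXI, +ZII, +IIZ (any independent generating set of the same group is equally correct). Key observation: steps 6-9 multiply out to the identity, so the circuit reduces to the remaining gates.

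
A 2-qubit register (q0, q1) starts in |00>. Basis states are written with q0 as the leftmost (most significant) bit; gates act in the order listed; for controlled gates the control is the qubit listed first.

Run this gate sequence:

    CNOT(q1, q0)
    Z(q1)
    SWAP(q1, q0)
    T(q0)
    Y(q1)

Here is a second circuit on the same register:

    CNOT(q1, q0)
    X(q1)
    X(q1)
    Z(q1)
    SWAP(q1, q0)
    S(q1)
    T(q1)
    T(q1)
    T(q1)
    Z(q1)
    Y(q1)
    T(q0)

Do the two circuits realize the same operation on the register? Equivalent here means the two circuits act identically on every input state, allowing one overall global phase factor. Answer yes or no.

No: there is an input state on which the two circuits produce genuinely different outputs (not merely differing by a phase).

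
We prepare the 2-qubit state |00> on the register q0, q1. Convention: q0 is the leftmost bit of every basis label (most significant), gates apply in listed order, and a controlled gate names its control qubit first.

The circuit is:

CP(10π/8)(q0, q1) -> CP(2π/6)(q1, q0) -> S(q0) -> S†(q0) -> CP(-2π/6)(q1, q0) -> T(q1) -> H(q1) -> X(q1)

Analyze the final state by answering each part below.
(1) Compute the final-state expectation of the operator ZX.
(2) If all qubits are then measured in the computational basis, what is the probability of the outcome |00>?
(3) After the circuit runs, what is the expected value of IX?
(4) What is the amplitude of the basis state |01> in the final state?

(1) The expectation value of ZX is 1. Key observation: steps 2-5 multiply out to the identity, so the circuit reduces to the remaining gates.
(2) A full measurement returns |00> with probability 1/2.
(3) The expectation value of IX is 1.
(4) The amplitude on |01> is sqrt(2)/2.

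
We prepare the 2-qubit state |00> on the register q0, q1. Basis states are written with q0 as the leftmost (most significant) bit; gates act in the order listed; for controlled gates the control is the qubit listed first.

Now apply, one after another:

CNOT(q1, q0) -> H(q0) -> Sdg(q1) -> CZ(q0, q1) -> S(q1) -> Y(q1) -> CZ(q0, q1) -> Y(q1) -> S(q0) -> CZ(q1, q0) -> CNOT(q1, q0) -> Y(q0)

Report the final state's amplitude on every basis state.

The final amplitudes are -sqrt(2)/2 on |00>, 0 on |01>, sqrt(2)*I/2 on |10>, 0 on |11>.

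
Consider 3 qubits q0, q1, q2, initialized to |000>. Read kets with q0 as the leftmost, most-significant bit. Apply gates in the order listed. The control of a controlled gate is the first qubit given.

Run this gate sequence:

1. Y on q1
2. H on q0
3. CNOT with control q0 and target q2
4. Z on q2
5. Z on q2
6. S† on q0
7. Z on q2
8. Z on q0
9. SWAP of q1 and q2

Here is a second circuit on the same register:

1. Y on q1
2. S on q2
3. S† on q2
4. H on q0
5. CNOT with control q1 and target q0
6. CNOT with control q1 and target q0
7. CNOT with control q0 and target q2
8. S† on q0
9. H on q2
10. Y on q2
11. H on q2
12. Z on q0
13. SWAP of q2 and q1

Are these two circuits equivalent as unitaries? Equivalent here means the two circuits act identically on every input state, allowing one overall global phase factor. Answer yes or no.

No: there is an input state on which the two circuits produce genuinely different outputs (not merely differing by a phase).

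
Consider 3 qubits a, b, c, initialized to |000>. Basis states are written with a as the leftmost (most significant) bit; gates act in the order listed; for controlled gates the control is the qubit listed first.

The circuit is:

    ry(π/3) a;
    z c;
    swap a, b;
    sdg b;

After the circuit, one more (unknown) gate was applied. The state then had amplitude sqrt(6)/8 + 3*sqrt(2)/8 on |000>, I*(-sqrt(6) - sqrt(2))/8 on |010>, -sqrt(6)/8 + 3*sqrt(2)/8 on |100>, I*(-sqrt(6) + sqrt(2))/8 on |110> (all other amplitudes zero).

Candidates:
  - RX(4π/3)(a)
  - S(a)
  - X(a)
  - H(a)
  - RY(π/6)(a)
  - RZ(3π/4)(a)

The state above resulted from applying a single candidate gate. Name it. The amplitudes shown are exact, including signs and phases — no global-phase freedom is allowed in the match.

It was RY(π/6)(a) that produced the state shown.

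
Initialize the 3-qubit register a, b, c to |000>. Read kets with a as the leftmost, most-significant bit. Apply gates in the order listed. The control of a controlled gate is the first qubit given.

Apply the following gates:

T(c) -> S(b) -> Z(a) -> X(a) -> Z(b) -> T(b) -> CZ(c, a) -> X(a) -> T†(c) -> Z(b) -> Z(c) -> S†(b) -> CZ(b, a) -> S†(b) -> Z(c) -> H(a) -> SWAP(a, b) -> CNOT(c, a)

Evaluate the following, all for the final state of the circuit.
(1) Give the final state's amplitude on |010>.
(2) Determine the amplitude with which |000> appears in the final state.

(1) The final state's coefficient on |010> equals sqrt(2)/2.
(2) The amplitude on |000> is sqrt(2)/2.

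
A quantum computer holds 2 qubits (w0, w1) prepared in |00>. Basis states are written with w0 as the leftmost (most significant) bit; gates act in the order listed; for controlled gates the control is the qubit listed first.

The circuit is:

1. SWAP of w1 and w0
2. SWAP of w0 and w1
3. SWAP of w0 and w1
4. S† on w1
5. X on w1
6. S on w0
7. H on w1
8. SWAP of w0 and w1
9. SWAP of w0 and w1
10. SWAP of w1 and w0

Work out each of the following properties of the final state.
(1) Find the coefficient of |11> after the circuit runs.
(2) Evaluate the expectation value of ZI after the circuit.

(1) |11> carries amplitude 0 in the final state.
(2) The expectation value of ZI is 0.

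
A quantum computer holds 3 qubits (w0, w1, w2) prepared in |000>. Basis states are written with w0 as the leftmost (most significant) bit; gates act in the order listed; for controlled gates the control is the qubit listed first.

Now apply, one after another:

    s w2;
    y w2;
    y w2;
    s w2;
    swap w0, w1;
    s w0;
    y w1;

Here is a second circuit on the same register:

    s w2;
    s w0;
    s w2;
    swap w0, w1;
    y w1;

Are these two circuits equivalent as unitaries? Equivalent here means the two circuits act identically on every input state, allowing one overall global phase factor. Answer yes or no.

No — the two circuits implement different unitaries, even allowing a global phase.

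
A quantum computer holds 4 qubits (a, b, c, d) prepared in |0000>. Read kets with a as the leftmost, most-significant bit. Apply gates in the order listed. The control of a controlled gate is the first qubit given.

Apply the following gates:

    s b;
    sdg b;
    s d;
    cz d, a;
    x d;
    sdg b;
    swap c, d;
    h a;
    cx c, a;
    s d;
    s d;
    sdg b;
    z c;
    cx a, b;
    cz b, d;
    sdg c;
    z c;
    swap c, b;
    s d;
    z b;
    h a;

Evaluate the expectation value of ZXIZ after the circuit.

The expectation value of ZXIZ is 0.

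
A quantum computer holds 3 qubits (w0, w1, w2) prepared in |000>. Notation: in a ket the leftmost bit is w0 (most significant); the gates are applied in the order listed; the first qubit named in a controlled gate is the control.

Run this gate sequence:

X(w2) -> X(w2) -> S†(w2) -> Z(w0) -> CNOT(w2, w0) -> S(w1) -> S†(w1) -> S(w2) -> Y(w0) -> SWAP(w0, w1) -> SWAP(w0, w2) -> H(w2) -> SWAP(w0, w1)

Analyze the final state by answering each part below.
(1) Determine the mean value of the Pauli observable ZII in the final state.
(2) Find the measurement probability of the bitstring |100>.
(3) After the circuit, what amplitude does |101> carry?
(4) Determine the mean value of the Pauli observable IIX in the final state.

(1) The observable ZII averages to -1. Key observation: the block from step 1 through step 2 cancels to the identity and can be dropped.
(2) The probability of measuring |100> is 1/2.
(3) The final state's coefficient on |101> equals sqrt(2)*I/2.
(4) The expectation value of IIX is 1.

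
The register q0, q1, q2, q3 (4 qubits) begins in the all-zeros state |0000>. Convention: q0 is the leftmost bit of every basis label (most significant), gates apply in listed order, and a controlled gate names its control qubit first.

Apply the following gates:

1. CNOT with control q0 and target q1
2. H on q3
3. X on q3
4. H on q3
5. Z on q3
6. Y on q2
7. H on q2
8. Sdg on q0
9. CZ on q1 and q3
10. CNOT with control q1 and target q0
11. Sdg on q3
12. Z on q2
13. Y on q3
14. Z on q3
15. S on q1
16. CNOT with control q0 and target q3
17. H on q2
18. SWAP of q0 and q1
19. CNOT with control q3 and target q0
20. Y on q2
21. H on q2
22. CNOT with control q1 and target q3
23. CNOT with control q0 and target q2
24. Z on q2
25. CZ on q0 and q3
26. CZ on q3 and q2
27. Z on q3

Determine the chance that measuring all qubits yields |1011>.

Outcome |1011> occurs with probability 1/2.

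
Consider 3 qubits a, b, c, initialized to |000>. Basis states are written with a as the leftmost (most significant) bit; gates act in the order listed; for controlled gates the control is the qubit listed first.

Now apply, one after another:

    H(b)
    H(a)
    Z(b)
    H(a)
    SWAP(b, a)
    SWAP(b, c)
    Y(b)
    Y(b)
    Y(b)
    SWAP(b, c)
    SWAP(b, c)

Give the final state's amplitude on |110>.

|110> carries amplitude -sqrt(2)*I/2 in the final state. Key observation: steps 10-11 multiply out to the identity, so the circuit reduces to the remaining gates.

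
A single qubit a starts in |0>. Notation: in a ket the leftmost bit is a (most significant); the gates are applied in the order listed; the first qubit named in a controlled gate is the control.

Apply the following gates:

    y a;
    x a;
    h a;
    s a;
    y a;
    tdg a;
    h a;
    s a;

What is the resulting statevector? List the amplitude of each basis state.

The final amplitudes are exp(3*I*pi/4)/2 + I/2 on |0>, -1/2 + exp(I*pi/4)/2 on |1>.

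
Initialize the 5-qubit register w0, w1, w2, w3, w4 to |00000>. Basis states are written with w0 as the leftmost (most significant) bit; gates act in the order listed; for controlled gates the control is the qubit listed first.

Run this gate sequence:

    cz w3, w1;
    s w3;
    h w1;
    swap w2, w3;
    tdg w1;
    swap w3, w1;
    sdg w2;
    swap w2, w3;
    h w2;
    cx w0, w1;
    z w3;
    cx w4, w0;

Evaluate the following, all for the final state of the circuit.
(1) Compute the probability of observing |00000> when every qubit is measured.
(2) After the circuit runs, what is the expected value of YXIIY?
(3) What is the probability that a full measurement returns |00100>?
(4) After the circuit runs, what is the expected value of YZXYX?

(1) Outcome |00000> occurs with probability sqrt(2)/4 + 1/2.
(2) In the final state, YXIIY has expectation 0.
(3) The probability of measuring |00100> is 1/2 - sqrt(2)/4.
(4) The expectation value of YZXYX is 0.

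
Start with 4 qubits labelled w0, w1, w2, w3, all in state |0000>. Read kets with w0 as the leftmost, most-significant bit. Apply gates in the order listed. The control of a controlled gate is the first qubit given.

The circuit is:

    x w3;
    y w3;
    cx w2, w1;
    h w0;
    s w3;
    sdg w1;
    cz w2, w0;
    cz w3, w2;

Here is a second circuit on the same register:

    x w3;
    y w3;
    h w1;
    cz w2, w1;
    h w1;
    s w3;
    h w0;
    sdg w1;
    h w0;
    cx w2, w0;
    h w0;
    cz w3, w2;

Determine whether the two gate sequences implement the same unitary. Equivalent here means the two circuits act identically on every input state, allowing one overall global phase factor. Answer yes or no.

Yes, they are equivalent — the unitaries differ by at most a global phase.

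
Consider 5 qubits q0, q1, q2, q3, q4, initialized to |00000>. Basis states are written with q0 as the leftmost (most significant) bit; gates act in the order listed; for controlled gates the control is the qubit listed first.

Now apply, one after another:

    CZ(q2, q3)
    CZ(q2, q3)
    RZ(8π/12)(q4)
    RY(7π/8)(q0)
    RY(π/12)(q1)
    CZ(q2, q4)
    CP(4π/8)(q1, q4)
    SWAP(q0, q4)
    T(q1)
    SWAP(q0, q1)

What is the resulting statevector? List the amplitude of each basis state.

The final amplitudes are sqrt(3)*sqrt(sqrt(2)/4 + 1/2)*exp(-I*pi/3)*cos(7*pi/16)/2 + sqrt(1/2 - sqrt(2)/4)*exp(-I*pi/3)*cos(7*pi/16)/2 on |00000>, sqrt(3)*sqrt(sqrt(2)/4 + 1/2)*exp(-I*pi/3)*sin(7*pi/16)/2 + sqrt(1/2 - sqrt(2)/4)*exp(-I*pi/3)*sin(7*pi/16)/2 on |00001>, sqrt(sqrt(2)/4 + 1/2)*exp(-I*pi/12)*cos(7*pi/16)/2 - sqrt(3)*sqrt(1/2 - sqrt(2)/4)*exp(-I*pi/12)*cos(7*pi/16)/2 on |10000>, sqrt(sqrt(2)/4 + 1/2)*exp(-I*pi/12)*sin(7*pi/16)/2 - sqrt(3)*sqrt(1/2 - sqrt(2)/4)*exp(-I*pi/12)*sin(7*pi/16)/2 on |10001>, and 0 on every other basis state.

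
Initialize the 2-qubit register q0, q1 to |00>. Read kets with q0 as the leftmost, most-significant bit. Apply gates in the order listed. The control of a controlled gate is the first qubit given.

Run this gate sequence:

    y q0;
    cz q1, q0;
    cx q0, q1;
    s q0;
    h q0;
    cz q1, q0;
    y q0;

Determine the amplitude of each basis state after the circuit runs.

The resulting statevector has amplitude 0 on |00>, sqrt(2)*I/2 on |01>, 0 on |10>, -sqrt(2)*I/2 on |11>.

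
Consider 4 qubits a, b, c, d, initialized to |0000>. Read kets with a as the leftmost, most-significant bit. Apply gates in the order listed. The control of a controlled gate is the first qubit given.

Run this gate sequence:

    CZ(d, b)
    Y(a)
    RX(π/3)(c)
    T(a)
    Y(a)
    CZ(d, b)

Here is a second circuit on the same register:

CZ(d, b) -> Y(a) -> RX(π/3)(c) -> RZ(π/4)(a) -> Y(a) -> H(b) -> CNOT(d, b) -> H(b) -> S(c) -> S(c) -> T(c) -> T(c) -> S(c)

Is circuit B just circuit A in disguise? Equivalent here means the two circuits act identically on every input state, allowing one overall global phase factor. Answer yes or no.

Yes: on every input state the two circuits agree up to one overall phase factor.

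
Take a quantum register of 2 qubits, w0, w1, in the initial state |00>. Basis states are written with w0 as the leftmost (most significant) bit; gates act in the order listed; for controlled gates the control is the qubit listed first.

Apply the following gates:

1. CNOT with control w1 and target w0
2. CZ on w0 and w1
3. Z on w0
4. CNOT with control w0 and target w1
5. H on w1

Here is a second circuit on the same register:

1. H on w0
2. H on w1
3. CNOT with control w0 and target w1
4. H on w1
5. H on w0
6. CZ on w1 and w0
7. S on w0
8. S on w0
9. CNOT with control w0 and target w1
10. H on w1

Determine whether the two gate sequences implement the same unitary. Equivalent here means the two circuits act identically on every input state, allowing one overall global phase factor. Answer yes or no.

Yes, they are equivalent — the unitaries differ by at most a global phase.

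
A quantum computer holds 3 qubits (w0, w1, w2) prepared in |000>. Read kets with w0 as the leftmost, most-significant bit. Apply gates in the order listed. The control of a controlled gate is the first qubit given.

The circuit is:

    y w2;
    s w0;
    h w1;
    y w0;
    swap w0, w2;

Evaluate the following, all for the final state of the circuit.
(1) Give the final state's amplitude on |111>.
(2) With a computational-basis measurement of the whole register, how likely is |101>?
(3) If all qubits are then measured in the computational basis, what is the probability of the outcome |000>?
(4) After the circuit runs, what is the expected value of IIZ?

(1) The amplitude on |111> is -sqrt(2)/2.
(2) A full measurement returns |101> with probability 1/2.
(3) Outcome |000> occurs with probability 0.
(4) The expectation value of IIZ is -1.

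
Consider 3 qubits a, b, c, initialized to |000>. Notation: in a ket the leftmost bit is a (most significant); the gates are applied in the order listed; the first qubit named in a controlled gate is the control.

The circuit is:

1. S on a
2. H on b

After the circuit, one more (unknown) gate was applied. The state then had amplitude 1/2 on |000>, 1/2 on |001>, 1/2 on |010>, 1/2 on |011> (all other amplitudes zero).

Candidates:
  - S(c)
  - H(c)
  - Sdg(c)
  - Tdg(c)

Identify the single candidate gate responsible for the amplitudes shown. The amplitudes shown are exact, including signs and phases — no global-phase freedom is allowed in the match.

The unique candidate consistent with the amplitudes is H(c).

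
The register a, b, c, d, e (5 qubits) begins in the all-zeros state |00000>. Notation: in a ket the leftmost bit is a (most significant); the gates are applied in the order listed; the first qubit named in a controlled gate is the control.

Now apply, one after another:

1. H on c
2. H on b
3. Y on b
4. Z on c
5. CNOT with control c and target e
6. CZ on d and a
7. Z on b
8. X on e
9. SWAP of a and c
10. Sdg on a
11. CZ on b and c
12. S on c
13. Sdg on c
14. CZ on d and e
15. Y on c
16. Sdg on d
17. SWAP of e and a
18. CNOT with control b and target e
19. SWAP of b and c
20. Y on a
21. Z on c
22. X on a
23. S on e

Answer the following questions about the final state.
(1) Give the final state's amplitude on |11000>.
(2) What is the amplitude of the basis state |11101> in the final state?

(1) |11000> carries amplitude -I/2 in the final state.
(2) The amplitude on |11101> is -1/2.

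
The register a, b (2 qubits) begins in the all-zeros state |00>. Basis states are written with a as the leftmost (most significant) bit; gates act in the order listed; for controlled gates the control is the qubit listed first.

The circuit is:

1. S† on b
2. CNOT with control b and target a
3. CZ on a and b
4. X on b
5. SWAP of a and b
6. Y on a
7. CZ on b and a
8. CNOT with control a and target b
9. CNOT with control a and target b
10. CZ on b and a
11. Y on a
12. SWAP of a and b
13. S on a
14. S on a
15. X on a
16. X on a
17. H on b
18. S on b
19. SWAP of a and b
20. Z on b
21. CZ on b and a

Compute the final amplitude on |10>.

The final state's coefficient on |10> equals -sqrt(2)*I/2. Key observation: the block from step 5 through step 12 cancels to the identity and can be dropped.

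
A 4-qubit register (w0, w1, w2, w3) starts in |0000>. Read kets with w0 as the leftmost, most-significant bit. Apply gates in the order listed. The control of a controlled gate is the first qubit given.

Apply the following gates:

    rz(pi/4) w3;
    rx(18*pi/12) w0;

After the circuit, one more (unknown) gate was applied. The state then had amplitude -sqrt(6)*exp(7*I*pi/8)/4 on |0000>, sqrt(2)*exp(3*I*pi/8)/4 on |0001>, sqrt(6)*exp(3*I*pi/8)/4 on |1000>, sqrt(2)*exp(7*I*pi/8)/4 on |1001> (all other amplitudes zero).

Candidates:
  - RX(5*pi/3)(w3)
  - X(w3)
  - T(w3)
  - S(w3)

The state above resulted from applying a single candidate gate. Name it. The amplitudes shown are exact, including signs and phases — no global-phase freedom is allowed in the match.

The applied gate was RX(5*pi/3)(w3).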